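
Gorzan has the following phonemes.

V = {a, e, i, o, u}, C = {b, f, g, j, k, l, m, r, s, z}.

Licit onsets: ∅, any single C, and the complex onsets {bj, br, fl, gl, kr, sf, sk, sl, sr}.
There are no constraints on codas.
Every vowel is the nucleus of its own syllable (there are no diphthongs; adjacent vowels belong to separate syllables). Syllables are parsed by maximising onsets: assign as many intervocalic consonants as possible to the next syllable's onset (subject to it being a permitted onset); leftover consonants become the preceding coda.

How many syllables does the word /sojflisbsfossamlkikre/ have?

6

Vowels present: o, i, o, a, i, e; each is a nucleus, giving 6 syllables.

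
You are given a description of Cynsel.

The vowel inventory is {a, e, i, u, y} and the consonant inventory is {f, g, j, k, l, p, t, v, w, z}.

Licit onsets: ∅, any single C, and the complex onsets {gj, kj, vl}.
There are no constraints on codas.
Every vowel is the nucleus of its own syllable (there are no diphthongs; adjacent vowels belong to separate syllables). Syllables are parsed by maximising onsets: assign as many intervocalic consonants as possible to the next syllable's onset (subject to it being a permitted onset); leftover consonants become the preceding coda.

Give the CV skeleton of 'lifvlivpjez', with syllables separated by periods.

CVC.CCVCC.CVC

Vowels present: i, i, e; each is a nucleus, giving 3 syllables.
σ1/σ2 boundary: /fvl/ — longest licit onset from the right is /vl/, leaving /f/ as coda.
σ2/σ3 boundary: cluster /vpj/ — the longest permitted-onset suffix is /j/; onset = /j/, preceding coda = /vp/.
Syllabification: lif.vlivp.jez.
Mapping each syllable to C/V: /lif/ → CVC, /vlivp/ → CCVCC, /jez/ → CVC.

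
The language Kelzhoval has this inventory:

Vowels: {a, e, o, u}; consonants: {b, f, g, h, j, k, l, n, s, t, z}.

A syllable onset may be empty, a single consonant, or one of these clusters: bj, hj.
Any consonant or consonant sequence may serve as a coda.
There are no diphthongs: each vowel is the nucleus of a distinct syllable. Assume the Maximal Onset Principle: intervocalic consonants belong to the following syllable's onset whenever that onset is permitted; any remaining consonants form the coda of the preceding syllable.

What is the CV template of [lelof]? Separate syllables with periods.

Nuclei (vowels): e, o → 2 syllables.
σ1/σ2 boundary: /l/ is a single consonant, so it becomes the next onset.
So the parse is le.lof.
Mapping each syllable to C/V: /le/ → CV, /lof/ → CVC.

CV.CVC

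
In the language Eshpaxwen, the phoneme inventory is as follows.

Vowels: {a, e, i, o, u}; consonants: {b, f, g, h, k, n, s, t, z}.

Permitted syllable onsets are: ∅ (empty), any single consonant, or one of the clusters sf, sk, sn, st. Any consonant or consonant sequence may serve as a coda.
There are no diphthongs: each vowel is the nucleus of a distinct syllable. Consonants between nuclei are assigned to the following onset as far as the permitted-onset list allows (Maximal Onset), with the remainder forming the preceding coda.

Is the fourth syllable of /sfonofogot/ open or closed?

Nuclei (vowels): o, o, o, o → 4 syllables.
Between /o/ (V1) and /o/ (V2): /n/ is a single consonant, so it becomes the next onset.
Between /o/ (V2) and /o/ (V3): just /f/ — single C goes to the following onset.
Between /o/ (V3) and /o/ (V4): /g/ is a single consonant, so it becomes the next onset.
So the parse is sfo.no.fo.got.
Syllable 4 is /got/ with coda /t/, so it is closed.

closed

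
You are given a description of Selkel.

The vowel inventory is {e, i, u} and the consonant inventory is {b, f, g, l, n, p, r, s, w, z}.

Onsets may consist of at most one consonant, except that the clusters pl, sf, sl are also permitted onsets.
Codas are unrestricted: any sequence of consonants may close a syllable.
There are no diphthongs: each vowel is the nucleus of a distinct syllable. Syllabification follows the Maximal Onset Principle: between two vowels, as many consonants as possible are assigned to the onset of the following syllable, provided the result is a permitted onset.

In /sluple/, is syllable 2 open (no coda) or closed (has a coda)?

open

Vowels present: u, e; each is a nucleus, giving 2 syllables.
Between /u/ (V1) and /e/ (V2): /pl/ — entire cluster is a permitted onset → onset /pl/, coda ∅.
Syllabification: slu.ple.
Syllable 2 is /ple/; it ends in its nucleus with no coda, so it is open.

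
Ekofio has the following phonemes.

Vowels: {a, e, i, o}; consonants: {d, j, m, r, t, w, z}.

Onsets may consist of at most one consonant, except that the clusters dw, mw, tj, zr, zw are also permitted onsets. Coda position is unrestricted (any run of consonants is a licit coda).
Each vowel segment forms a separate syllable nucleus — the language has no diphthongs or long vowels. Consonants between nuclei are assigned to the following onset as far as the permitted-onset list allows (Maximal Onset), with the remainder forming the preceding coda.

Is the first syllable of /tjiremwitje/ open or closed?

open

The vowels are i, e, i, e — 4 nuclei, so 4 syllables.
V1 /i/ – V2 /e/: just /r/ — single C goes to the following onset.
V2 /e/ – V3 /i/: /mw/ — entire cluster is a permitted onset → onset /mw/, coda ∅.
V3 /i/ – V4 /e/: cluster /tj/ — /tj/ is itself a permitted onset, so the whole cluster goes right; preceding coda = ∅.
Syllabification: tji.re.mwi.tje.
Syllable 1 is /tji/; it ends in its nucleus with no coda, so it is open.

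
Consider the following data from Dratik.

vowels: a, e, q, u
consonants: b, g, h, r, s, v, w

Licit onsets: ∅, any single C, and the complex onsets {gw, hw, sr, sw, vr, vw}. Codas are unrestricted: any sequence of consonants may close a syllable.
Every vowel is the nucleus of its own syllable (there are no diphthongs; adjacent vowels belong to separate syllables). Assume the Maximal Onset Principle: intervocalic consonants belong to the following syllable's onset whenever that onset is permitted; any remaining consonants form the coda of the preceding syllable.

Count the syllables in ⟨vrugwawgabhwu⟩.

4

The vowels are u, a, a, u — 4 nuclei, so 4 syllables.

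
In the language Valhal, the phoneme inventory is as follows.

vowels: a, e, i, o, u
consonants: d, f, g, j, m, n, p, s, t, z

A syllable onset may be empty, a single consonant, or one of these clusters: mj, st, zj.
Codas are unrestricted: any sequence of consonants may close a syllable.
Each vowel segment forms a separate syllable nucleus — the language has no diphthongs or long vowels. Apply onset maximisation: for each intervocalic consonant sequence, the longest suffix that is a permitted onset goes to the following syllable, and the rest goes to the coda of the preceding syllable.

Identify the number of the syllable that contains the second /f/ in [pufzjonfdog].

2

Vowels present: u, o, o; each is a nucleus, giving 3 syllables.
/u…o/ gap (V1→V2): /fzj/ splits as /f/ + /zj/ (/zj/ is the longest suffix that is a licit onset).
/o…o/ gap (V2→V3): /nfd/ — longest licit onset from the right is /d/, leaving /nf/ as coda.
Result: puf.zjonf.dog.
The second /f/ is in the coda of syllable 2 (/zjonf/).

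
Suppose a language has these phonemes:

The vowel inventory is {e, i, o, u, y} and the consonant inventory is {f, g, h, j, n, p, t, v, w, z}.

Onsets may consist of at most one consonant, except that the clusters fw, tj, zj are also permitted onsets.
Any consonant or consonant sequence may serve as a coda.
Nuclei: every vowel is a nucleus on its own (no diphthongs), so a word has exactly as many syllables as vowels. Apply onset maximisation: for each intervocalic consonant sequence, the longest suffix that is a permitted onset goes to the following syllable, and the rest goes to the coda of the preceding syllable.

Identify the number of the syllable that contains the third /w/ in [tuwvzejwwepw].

Vowels present: u, e, e; each is a nucleus, giving 3 syllables.
Between /u/ (V1) and /e/ (V2): /wvz/ — longest licit onset from the right is /z/, leaving /wv/ as coda.
Between /e/ (V2) and /e/ (V3): cluster /jww/ — the longest permitted-onset suffix is /w/; onset = /w/, preceding coda = /jw/.
So the parse is tuwv.zejw.wepw.
The third /w/ is in the onset of syllable 3 (/wepw/).

3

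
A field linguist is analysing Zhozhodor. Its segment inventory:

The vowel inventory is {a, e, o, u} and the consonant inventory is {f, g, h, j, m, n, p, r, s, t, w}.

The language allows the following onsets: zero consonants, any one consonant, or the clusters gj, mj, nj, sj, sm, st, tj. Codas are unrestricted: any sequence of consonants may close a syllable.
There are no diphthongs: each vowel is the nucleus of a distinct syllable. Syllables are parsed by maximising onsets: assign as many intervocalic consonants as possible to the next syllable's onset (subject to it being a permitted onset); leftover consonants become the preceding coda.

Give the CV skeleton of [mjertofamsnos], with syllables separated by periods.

CCVC.CV.CVCC.CVC

The vowels are e, o, a, o — 4 nuclei, so 4 syllables.
σ1/σ2 boundary: /rt/ splits as /r/ + /t/ (/t/ is the longest suffix that is a licit onset).
σ2/σ3 boundary: just /f/ — single C goes to the following onset.
σ3/σ4 boundary: cluster /msn/ — the longest permitted-onset suffix is /n/; onset = /n/, preceding coda = /ms/.
Syllabification: mjer.to.fams.nos.
Mapping each syllable to C/V: /mjer/ → CCVC, /to/ → CV, /fams/ → CVCC, /nos/ → CVC.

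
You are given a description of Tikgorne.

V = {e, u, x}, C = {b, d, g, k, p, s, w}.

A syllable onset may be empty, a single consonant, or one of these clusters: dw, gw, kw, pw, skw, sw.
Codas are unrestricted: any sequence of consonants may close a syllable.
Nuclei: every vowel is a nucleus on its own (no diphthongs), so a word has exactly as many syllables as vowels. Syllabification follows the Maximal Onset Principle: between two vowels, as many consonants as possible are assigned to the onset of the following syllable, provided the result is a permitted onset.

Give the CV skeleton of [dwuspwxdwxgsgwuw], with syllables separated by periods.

CCVC.CCV.CCVCC.CCVC

Vowels present: u, x, x, u; each is a nucleus, giving 4 syllables.
Between /u/ (V1) and /x/ (V2): cluster /spw/ — the longest permitted-onset suffix is /pw/; onset = /pw/, preceding coda = /s/.
Between /x/ (V2) and /x/ (V3): cluster /dw/ — /dw/ is itself a permitted onset, so the whole cluster goes right; preceding coda = ∅.
Between /x/ (V3) and /u/ (V4): /gsgw/; trying suffixes from longest down, /gw/ is the first permitted one, so coda /gs/ | onset /gw/.
Result: dwus.pwx.dwxgs.gwuw.
Mapping each syllable to C/V: /dwus/ → CCVC, /pwx/ → CCV, /dwxgs/ → CCVCC, /gwuw/ → CCVC.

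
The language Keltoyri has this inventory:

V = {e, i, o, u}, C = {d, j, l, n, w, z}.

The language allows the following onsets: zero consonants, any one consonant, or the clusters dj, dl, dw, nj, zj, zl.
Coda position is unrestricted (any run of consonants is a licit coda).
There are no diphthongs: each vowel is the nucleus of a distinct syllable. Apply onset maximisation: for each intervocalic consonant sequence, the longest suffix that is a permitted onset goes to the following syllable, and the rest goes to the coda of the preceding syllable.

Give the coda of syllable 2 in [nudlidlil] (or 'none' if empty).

The vowels are u, i, i — 3 nuclei, so 3 syllables.
σ1/σ2 boundary: /dl/ is a licit onset in full, so it all attaches to the next syllable.
σ2/σ3 boundary: cluster /dl/ — /dl/ is itself a permitted onset, so the whole cluster goes right; preceding coda = ∅.
Putting it together: nu.dli.dlil.
Syllable 2 is /dli/: onset /dl/, nucleus /i/, coda ∅.

none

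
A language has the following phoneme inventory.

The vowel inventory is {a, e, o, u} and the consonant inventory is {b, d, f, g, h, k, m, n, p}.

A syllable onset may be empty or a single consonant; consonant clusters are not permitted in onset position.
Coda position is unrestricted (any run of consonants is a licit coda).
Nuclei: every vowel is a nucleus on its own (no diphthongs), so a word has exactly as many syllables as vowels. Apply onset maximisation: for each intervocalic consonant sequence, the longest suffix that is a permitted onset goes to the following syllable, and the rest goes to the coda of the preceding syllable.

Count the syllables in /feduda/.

The vowels are e, u, a — 3 nuclei, so 3 syllables.

3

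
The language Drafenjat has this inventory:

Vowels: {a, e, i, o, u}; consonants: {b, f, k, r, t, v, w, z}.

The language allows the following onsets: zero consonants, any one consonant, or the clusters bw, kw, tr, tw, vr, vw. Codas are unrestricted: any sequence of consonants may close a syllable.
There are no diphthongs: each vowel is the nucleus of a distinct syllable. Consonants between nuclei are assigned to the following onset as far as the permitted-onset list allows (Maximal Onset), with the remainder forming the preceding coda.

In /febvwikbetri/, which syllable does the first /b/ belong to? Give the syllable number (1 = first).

1

Nuclei (vowels): e, i, e, i → 4 syllables.
Between /e/ (V1) and /i/ (V2): /bvw/ — longest licit onset from the right is /vw/, leaving /b/ as coda.
Between /i/ (V2) and /e/ (V3): /kb/; trying suffixes from longest down, /b/ is the first permitted one, so coda /k/ | onset /b/.
Between /e/ (V3) and /i/ (V4): cluster /tr/ — /tr/ is itself a permitted onset, so the whole cluster goes right; preceding coda = ∅.
Result: feb.vwik.be.tri.
The first /b/ is in the coda of syllable 1 (/feb/).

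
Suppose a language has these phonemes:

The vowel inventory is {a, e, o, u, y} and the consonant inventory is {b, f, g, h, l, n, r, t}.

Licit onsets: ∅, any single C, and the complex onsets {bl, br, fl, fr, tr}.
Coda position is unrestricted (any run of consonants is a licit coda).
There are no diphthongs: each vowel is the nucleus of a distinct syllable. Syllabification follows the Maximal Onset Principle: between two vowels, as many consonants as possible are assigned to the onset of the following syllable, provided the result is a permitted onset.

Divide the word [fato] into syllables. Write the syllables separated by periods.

Nuclei (vowels): a, o → 2 syllables.
V1 /a/ – V2 /o/: just /t/ — single C goes to the following onset.

fa.to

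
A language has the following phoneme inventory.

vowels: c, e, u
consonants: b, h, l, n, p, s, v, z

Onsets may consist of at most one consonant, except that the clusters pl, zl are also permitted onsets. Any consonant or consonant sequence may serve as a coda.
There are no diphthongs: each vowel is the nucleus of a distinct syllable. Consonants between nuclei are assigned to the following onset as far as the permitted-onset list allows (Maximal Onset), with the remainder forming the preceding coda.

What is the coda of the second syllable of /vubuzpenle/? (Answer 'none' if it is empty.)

z

The vowels are u, u, e, e — 4 nuclei, so 4 syllables.
σ1/σ2 boundary: /b/ is a single consonant, so it becomes the next onset.
σ2/σ3 boundary: cluster /zp/ — the longest permitted-onset suffix is /p/; onset = /p/, preceding coda = /z/.
σ3/σ4 boundary: /nl/ splits as /n/ + /l/ (/l/ is the longest suffix that is a licit onset).
Result: vu.buz.pen.le.
Syllable 2 is /buz/: onset /b/, nucleus /u/, coda /z/.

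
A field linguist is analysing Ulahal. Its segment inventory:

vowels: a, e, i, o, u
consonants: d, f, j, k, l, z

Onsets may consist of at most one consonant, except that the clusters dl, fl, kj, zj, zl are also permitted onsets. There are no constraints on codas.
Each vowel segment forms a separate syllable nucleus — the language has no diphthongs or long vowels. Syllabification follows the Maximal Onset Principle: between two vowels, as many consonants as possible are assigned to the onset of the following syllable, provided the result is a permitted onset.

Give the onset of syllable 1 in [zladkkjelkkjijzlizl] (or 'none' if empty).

zl

Vowels present: a, e, i, i; each is a nucleus, giving 4 syllables.
σ1/σ2 boundary: /dkkj/ — longest licit onset from the right is /kj/, leaving /dk/ as coda.
σ2/σ3 boundary: /lkkj/ — longest licit onset from the right is /kj/, leaving /lk/ as coda.
σ3/σ4 boundary: /jzl/ splits as /j/ + /zl/ (/zl/ is the longest suffix that is a licit onset).
So the parse is zladk.kjelk.kjij.zlizl.
Syllable 1 is /zladk/: onset /zl/, nucleus /a/, coda /dk/.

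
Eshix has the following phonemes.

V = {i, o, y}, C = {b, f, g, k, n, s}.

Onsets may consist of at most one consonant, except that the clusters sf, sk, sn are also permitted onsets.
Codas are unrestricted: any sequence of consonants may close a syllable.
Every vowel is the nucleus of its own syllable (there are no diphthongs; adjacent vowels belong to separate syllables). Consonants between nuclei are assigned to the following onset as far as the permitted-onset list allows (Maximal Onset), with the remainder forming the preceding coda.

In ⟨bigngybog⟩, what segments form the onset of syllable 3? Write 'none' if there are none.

The vowels are i, y, o — 3 nuclei, so 3 syllables.
σ1/σ2 boundary: /gng/; trying suffixes from longest down, /g/ is the first permitted one, so coda /gn/ | onset /g/.
σ2/σ3 boundary: just /b/ — single C goes to the following onset.
Syllabification: bign.gy.bog.
Syllable 3 is /bog/: onset /b/, nucleus /o/, coda /g/.

b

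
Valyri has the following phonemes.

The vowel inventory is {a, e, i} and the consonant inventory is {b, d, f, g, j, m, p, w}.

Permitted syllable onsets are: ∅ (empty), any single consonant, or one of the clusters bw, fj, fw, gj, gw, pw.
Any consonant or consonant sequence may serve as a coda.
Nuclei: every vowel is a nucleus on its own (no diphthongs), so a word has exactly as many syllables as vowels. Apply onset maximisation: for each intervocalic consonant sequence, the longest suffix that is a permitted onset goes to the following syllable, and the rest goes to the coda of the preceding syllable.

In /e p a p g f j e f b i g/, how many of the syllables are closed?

3

The vowels are e, a, e, i — 4 nuclei, so 4 syllables.
σ1/σ2 boundary: /p/ is a single consonant, so it becomes the next onset.
σ2/σ3 boundary: /pgfj/; trying suffixes from longest down, /fj/ is the first permitted one, so coda /pg/ | onset /fj/.
σ3/σ4 boundary: /fb/; trying suffixes from longest down, /b/ is the first permitted one, so coda /f/ | onset /b/.
So the parse is e.papg.fjef.big.
Classifying each syllable: /e/ (open), /papg/ (closed), /fjef/ (closed), /big/ (closed).
Closed syllables: 3.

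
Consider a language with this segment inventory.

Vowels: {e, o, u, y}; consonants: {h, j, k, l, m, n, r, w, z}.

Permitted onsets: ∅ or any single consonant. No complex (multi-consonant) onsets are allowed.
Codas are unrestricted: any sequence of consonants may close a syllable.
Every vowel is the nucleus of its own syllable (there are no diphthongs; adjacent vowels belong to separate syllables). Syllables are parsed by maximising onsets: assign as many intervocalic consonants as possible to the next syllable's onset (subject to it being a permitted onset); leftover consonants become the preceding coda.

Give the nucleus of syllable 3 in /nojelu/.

The vowels are o, e, u — 3 nuclei, so 3 syllables.
The third nucleus (vowel 3 from the left) is /u/.

u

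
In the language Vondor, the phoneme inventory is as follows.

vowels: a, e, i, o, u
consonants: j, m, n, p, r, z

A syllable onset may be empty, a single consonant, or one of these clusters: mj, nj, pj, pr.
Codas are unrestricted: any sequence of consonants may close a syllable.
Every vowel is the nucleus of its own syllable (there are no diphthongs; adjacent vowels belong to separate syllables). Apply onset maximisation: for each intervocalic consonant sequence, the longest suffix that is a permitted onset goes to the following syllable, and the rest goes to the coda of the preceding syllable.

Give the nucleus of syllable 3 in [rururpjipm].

i

The vowels are u, u, i — 3 nuclei, so 3 syllables.
The third nucleus (vowel 3 from the left) is /i/.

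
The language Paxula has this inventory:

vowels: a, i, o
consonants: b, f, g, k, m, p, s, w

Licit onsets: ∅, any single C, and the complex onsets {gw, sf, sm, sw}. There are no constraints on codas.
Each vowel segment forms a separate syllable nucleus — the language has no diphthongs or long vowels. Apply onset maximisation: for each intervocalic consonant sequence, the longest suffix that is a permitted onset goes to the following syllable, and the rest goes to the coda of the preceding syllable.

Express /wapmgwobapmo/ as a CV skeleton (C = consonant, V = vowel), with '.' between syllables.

Vowels present: a, o, a, o; each is a nucleus, giving 4 syllables.
σ1/σ2 boundary: cluster /pmgw/ — the longest permitted-onset suffix is /gw/; onset = /gw/, preceding coda = /pm/.
σ2/σ3 boundary: /b/ → onset of the next syllable (single consonants are always licit onsets).
σ3/σ4 boundary: /pm/ splits as /p/ + /m/ (/m/ is the longest suffix that is a licit onset).
Syllabification: wapm.gwo.bap.mo.
Mapping each syllable to C/V: /wapm/ → CVCC, /gwo/ → CCV, /bap/ → CVC, /mo/ → CV.

CVCC.CCV.CVC.CV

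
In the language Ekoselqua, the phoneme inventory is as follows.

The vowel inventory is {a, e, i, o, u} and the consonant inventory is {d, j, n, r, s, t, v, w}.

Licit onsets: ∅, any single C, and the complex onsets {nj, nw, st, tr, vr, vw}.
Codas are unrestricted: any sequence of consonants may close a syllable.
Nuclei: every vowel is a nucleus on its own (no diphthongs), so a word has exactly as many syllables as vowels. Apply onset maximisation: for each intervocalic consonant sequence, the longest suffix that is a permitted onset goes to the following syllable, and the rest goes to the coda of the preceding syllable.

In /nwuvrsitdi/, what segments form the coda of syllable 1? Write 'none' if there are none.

vr

Vowels present: u, i, i; each is a nucleus, giving 3 syllables.
Between /u/ (V1) and /i/ (V2): /vrs/ — longest licit onset from the right is /s/, leaving /vr/ as coda.
Between /i/ (V2) and /i/ (V3): /td/; trying suffixes from longest down, /d/ is the first permitted one, so coda /t/ | onset /d/.
Putting it together: nwuvr.sit.di.
Syllable 1 is /nwuvr/: onset /nw/, nucleus /u/, coda /vr/.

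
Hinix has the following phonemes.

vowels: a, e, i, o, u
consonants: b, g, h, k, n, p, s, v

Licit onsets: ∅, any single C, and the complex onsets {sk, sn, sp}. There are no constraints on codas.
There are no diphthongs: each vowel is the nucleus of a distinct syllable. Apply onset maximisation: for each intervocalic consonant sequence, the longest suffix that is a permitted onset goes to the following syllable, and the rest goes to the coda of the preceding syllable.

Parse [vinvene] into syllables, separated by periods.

Nuclei (vowels): i, e, e → 3 syllables.
/i…e/ gap (V1→V2): cluster /nv/ — the longest permitted-onset suffix is /v/; onset = /v/, preceding coda = /n/.
/e…e/ gap (V2→V3): just /n/ — single C goes to the following onset.

vin.ve.ne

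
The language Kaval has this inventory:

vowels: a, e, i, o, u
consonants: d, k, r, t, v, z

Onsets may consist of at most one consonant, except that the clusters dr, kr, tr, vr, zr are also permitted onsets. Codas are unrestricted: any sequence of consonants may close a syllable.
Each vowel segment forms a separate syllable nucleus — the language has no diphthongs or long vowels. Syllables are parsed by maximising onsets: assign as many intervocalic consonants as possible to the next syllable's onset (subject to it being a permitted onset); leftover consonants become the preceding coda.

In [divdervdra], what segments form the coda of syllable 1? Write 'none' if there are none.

v

Vowels present: i, e, a; each is a nucleus, giving 3 syllables.
σ1/σ2 boundary: cluster /vd/ — the longest permitted-onset suffix is /d/; onset = /d/, preceding coda = /v/.
σ2/σ3 boundary: /rvdr/ — longest licit onset from the right is /dr/, leaving /rv/ as coda.
So the parse is div.derv.dra.
Syllable 1 is /div/: onset /d/, nucleus /i/, coda /v/.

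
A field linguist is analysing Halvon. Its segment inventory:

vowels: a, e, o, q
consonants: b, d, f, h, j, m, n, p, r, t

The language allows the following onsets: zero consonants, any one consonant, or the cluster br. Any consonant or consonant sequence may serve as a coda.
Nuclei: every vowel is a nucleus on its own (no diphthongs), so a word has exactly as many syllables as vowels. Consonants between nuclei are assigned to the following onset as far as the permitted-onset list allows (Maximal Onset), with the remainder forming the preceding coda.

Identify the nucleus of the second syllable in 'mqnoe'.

o

Nuclei (vowels): q, o, e → 3 syllables.
The second nucleus (vowel 2 from the left) is /o/.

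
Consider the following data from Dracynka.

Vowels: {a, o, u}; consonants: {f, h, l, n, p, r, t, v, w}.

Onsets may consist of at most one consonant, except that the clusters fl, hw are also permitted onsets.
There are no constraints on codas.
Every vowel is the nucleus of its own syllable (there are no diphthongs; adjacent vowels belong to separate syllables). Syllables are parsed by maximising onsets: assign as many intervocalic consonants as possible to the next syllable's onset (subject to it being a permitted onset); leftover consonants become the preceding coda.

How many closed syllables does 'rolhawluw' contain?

The vowels are o, a, u — 3 nuclei, so 3 syllables.
Between /o/ (V1) and /a/ (V2): /lh/ splits as /l/ + /h/ (/h/ is the longest suffix that is a licit onset).
Between /a/ (V2) and /u/ (V3): /wl/ — longest licit onset from the right is /l/, leaving /w/ as coda.
Putting it together: rol.haw.luw.
Classifying each syllable: /rol/ (closed), /haw/ (closed), /luw/ (closed).
Closed syllables: 3.

3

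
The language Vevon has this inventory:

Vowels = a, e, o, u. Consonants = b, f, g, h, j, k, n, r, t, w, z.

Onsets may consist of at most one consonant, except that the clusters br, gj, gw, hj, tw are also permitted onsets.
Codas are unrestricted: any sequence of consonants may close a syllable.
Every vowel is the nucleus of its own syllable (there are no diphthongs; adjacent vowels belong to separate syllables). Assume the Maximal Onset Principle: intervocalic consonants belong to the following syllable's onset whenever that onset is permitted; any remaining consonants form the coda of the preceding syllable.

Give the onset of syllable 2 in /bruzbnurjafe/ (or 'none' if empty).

n

Vowels present: u, u, a, e; each is a nucleus, giving 4 syllables.
Between /u/ (V1) and /u/ (V2): cluster /zbn/ — the longest permitted-onset suffix is /n/; onset = /n/, preceding coda = /zb/.
Between /u/ (V2) and /a/ (V3): /rj/ splits as /r/ + /j/ (/j/ is the longest suffix that is a licit onset).
Between /a/ (V3) and /e/ (V4): just /f/ — single C goes to the following onset.
Syllabification: bruzb.nur.ja.fe.
Syllable 2 is /nur/: onset /n/, nucleus /u/, coda /r/.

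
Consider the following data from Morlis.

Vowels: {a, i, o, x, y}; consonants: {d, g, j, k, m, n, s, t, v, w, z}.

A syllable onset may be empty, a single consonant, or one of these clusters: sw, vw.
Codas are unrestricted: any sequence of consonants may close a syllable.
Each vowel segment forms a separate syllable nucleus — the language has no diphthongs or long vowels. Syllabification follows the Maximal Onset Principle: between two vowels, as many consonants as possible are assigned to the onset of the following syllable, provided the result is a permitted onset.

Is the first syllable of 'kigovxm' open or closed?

The vowels are i, o, x — 3 nuclei, so 3 syllables.
V1 /i/ – V2 /o/: /g/ → onset of the next syllable (single consonants are always licit onsets).
V2 /o/ – V3 /x/: /v/ → onset of the next syllable (single consonants are always licit onsets).
So the parse is ki.go.vxm.
Syllable 1 is /ki/; it ends in its nucleus with no coda, so it is open.

open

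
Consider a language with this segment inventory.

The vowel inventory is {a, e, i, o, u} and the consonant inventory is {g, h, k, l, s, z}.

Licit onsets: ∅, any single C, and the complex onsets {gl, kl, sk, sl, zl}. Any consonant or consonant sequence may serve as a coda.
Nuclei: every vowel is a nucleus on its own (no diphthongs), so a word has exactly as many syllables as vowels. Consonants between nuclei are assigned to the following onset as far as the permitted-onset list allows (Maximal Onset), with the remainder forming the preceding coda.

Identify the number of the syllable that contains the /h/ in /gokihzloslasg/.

2

Nuclei (vowels): o, i, o, a → 4 syllables.
Between /o/ (V1) and /i/ (V2): /k/ → onset of the next syllable (single consonants are always licit onsets).
Between /i/ (V2) and /o/ (V3): /hzl/ — longest licit onset from the right is /zl/, leaving /h/ as coda.
Between /o/ (V3) and /a/ (V4): /sl/ — entire cluster is a permitted onset → onset /sl/, coda ∅.
So the parse is go.kih.zlo.slasg.
The /h/ is in the coda of syllable 2 (/kih/).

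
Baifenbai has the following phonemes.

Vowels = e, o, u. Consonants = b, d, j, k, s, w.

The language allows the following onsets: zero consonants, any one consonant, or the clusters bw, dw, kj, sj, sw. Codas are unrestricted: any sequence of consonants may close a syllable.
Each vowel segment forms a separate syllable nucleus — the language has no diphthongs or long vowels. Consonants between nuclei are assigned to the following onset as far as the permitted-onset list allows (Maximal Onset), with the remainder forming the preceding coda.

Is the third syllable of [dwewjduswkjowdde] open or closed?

The vowels are e, u, o, e — 4 nuclei, so 4 syllables.
/e…u/ gap (V1→V2): /wjd/; trying suffixes from longest down, /d/ is the first permitted one, so coda /wj/ | onset /d/.
/u…o/ gap (V2→V3): /swkj/ splits as /sw/ + /kj/ (/kj/ is the longest suffix that is a licit onset).
/o…e/ gap (V3→V4): /wdd/ — longest licit onset from the right is /d/, leaving /wd/ as coda.
Result: dwewj.dusw.kjowd.de.
Syllable 3 is /kjowd/ with coda /wd/, so it is closed.

closed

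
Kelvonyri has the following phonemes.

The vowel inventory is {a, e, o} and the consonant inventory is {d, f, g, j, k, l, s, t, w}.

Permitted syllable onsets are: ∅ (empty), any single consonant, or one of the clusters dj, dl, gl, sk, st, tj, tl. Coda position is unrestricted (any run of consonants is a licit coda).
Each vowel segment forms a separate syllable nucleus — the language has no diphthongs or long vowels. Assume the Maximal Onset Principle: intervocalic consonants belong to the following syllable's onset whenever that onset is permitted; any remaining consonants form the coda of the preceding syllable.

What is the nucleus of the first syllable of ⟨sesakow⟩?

The vowels are e, a, o — 3 nuclei, so 3 syllables.
The first nucleus (vowel 1 from the left) is /e/.

e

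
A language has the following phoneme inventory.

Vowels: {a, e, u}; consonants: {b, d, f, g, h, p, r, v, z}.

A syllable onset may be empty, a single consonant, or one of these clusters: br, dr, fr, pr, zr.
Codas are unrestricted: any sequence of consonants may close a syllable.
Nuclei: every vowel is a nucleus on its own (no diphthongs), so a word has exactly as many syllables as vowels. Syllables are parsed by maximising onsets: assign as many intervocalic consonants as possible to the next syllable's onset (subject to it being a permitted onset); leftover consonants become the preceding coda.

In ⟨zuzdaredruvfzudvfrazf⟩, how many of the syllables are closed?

4

Vowels present: u, a, e, u, u, a; each is a nucleus, giving 6 syllables.
σ1/σ2 boundary: /zd/ — longest licit onset from the right is /d/, leaving /z/ as coda.
σ2/σ3 boundary: /r/ → onset of the next syllable (single consonants are always licit onsets).
σ3/σ4 boundary: cluster /dr/ — /dr/ is itself a permitted onset, so the whole cluster goes right; preceding coda = ∅.
σ4/σ5 boundary: cluster /vfz/ — the longest permitted-onset suffix is /z/; onset = /z/, preceding coda = /vf/.
σ5/σ6 boundary: /dvfr/; trying suffixes from longest down, /fr/ is the first permitted one, so coda /dv/ | onset /fr/.
Syllabification: zuz.da.re.druvf.zudv.frazf.
Classifying each syllable: /zuz/ (closed), /da/ (open), /re/ (open), /druvf/ (closed), /zudv/ (closed), /frazf/ (closed).
Closed syllables: 4.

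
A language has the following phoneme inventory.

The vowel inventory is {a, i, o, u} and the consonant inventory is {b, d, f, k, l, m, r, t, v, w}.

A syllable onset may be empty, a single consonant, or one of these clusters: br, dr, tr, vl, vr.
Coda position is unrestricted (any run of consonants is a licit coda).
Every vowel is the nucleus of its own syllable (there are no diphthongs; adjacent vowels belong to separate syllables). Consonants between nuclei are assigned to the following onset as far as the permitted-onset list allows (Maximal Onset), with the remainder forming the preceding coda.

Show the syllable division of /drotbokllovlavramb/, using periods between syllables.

drot.bokl.lo.vla.vramb

Nuclei (vowels): o, o, o, a, a → 5 syllables.
σ1/σ2 boundary: cluster /tb/ — the longest permitted-onset suffix is /b/; onset = /b/, preceding coda = /t/.
σ2/σ3 boundary: /kll/ splits as /kl/ + /l/ (/l/ is the longest suffix that is a licit onset).
σ3/σ4 boundary: /vl/ — entire cluster is a permitted onset → onset /vl/, coda ∅.
σ4/σ5 boundary: /vr/ — entire cluster is a permitted onset → onset /vr/, coda ∅.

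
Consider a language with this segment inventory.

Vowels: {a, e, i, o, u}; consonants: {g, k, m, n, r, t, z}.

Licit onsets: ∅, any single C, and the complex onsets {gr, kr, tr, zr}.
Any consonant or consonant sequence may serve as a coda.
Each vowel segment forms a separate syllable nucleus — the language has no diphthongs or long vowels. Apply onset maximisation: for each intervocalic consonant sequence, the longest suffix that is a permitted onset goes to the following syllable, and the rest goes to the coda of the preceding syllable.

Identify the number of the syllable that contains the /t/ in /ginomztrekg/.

3

Nuclei (vowels): i, o, e → 3 syllables.
σ1/σ2 boundary: /n/ is a single consonant, so it becomes the next onset.
σ2/σ3 boundary: cluster /mztr/ — the longest permitted-onset suffix is /tr/; onset = /tr/, preceding coda = /mz/.
So the parse is gi.nomz.trekg.
The /t/ is in the onset of syllable 3 (/trekg/).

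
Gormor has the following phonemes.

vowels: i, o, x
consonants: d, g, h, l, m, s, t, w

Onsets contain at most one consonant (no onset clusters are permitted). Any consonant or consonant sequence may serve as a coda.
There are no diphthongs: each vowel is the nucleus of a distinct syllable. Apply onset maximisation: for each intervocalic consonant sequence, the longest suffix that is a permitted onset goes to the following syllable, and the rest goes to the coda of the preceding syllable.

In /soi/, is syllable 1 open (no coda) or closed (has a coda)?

The vowels are o, i — 2 nuclei, so 2 syllables.
σ1/σ2 boundary: hiatus — the boundary sits between the two vowels.
Putting it together: so.i.
Syllable 1 is /so/; it ends in its nucleus with no coda, so it is open.

open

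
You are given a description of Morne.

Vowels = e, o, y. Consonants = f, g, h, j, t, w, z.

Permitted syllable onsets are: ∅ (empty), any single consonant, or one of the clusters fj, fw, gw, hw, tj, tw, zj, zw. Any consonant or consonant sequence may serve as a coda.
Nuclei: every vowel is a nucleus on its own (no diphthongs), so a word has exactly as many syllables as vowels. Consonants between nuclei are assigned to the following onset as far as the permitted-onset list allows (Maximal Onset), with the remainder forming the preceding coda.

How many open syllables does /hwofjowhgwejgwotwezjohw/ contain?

The vowels are o, o, e, o, e, o — 6 nuclei, so 6 syllables.
σ1/σ2 boundary: /fj/ — entire cluster is a permitted onset → onset /fj/, coda ∅.
σ2/σ3 boundary: /whgw/ — longest licit onset from the right is /gw/, leaving /wh/ as coda.
σ3/σ4 boundary: /jgw/ splits as /j/ + /gw/ (/gw/ is the longest suffix that is a licit onset).
σ4/σ5 boundary: cluster /tw/ — /tw/ is itself a permitted onset, so the whole cluster goes right; preceding coda = ∅.
σ5/σ6 boundary: /zj/ — entire cluster is a permitted onset → onset /zj/, coda ∅.
Syllabification: hwo.fjowh.gwej.gwo.twe.zjohw.
Classifying each syllable: /hwo/ (open), /fjowh/ (closed), /gwej/ (closed), /gwo/ (open), /twe/ (open), /zjohw/ (closed).
Open syllables: 3.

3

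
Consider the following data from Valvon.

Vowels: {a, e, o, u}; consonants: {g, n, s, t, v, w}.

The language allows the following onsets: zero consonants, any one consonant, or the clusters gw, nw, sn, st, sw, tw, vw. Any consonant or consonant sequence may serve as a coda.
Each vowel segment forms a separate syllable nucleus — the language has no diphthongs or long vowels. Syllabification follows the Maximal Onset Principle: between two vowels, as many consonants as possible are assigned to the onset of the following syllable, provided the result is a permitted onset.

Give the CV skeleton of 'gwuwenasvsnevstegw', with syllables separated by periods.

CCV.CV.CVCC.CCVC.CCVCC

Nuclei (vowels): u, e, a, e, e → 5 syllables.
V1 /u/ – V2 /e/: just /w/ — single C goes to the following onset.
V2 /e/ – V3 /a/: /n/ is a single consonant, so it becomes the next onset.
V3 /a/ – V4 /e/: cluster /svsn/ — the longest permitted-onset suffix is /sn/; onset = /sn/, preceding coda = /sv/.
V4 /e/ – V5 /e/: /vst/ — longest licit onset from the right is /st/, leaving /v/ as coda.
Putting it together: gwu.we.nasv.snev.stegw.
Mapping each syllable to C/V: /gwu/ → CCV, /we/ → CV, /nasv/ → CVCC, /snev/ → CCVC, /stegw/ → CCVCC.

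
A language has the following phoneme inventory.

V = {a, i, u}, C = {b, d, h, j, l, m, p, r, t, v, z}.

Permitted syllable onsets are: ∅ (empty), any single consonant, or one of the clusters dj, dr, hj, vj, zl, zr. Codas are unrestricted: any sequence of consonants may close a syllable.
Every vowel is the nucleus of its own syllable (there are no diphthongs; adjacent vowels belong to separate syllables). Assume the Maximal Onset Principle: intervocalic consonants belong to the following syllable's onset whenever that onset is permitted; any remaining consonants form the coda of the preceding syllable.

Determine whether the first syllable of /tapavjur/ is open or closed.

open

Vowels present: a, a, u; each is a nucleus, giving 3 syllables.
Between /a/ (V1) and /a/ (V2): /p/ is a single consonant, so it becomes the next onset.
Between /a/ (V2) and /u/ (V3): cluster /vj/ — /vj/ is itself a permitted onset, so the whole cluster goes right; preceding coda = ∅.
So the parse is ta.pa.vjur.
Syllable 1 is /ta/; it ends in its nucleus with no coda, so it is open.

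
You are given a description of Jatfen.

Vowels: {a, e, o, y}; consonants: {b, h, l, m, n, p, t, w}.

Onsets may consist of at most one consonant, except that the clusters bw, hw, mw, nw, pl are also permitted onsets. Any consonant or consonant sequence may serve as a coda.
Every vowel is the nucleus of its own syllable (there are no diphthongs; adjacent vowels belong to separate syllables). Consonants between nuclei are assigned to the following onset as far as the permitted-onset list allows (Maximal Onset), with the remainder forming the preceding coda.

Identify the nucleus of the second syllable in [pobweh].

Vowels present: o, e; each is a nucleus, giving 2 syllables.
The second nucleus (vowel 2 from the left) is /e/.

e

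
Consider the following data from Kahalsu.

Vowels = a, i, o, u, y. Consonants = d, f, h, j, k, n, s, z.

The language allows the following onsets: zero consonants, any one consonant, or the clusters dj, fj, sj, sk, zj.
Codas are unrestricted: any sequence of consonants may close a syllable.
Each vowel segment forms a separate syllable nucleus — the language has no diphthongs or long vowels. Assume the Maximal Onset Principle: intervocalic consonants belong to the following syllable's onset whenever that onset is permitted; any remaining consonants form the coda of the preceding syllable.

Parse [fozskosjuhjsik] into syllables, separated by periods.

The vowels are o, o, u, i — 4 nuclei, so 4 syllables.
Between /o/ (V1) and /o/ (V2): /zsk/ — longest licit onset from the right is /sk/, leaving /z/ as coda.
Between /o/ (V2) and /u/ (V3): /sj/ — entire cluster is a permitted onset → onset /sj/, coda ∅.
Between /u/ (V3) and /i/ (V4): /hjs/ — longest licit onset from the right is /s/, leaving /hj/ as coda.

foz.sko.sjuhj.sik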